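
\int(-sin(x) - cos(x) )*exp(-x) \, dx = exp(-x)*cos(x) + C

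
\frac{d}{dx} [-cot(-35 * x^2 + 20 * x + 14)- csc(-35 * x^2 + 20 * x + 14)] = -70*x*cot(-35*x^2 + 20*x + 14)^2 - 70*x*cot(-35*x^2 + 20*x + 14)*csc(-35*x^2 + 20*x + 14) - 70*x + 20*cot(-35*x^2 + 20*x + 14)^2 + 20*cot(-35*x^2 + 20*x + 14)*csc(-35*x^2 + 20*x + 14) + 20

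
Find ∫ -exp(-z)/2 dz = exp(-z)/2 + C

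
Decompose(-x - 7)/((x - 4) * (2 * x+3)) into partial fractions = 1/(2*x + 3) - 1/(x - 4)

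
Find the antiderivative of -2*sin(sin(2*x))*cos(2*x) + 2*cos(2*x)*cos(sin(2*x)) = sqrt(2)*sin(sin(2*x) + pi/4) + C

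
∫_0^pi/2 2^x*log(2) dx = -1 + 2^(pi/2)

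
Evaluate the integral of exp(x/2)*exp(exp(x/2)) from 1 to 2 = -2*exp(exp(1/2)) + 2*exp(E)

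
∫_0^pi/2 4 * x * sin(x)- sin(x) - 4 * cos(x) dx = -1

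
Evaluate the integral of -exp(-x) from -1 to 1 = -E + exp(-1)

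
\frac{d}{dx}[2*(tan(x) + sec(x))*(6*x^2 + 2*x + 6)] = 4*(6*x^2*sin(x) + 6*x^2 + 2*x*sin(x) + 6*x*sin(2*x) + 12*x*cos(x) + 2*x + 6*sin(x) + sin(2*x) + 2*cos(x) + 6)/(cos(2*x) + 1)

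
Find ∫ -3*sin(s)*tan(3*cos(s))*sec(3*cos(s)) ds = sec(3*cos(s)) + C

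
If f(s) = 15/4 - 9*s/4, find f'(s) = -9/4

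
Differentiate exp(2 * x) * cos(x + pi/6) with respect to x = (-sin(x + pi/6) + 2*cos(x + pi/6))*exp(2*x)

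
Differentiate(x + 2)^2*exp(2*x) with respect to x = 2*x^2*exp(2*x) + 10*x*exp(2*x) + 12*exp(2*x)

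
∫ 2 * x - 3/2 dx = x^2 - 3*x/2 + C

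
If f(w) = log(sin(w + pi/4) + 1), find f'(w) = cos(w + pi/4)/(sin(w + pi/4) + 1)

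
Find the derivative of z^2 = 2*z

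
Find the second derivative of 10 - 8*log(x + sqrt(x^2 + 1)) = (16*x^3 + 16*x^2*sqrt(x^2 + 1) + 8*x)/(2*x^5 + 2*x^4*sqrt(x^2 + 1) + 4*x^3 + 3*x^2*sqrt(x^2 + 1) + 2*x + sqrt(x^2 + 1))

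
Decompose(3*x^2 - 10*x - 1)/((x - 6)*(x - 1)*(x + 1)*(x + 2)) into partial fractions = -31/(24*(x + 2)) + 6/(7*(x + 1)) + 4/(15*(x - 1)) + 47/(280*(x - 6))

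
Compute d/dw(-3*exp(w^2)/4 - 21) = -3*w*exp(w^2)/2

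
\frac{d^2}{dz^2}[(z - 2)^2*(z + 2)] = 6*z - 4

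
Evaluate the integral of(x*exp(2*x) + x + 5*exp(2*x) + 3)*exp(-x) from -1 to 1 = -8*exp(-1) + 8*E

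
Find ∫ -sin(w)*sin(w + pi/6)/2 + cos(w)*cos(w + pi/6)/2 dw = sin(2*w + pi/6)/4 + C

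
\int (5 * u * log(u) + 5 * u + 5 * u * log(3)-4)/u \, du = (5*u - 4)*log(3*u) + C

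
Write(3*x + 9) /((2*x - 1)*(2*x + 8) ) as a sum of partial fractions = 7/(6*(2*x - 1)) + 1/(6*(x + 4))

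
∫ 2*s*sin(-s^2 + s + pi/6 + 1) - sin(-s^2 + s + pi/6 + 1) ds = cos(-s^2 + s + pi/6 + 1) + C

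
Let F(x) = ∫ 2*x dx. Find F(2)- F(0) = 4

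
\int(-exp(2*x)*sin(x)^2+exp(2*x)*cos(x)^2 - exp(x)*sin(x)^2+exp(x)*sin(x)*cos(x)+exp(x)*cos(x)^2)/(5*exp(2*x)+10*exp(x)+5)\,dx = (exp(x)*sin(2*x) + 70*exp(x) + 70)/(10*(exp(x) + 1)) + C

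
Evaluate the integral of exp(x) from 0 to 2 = -1 + exp(2)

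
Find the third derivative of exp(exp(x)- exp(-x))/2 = (exp(exp(x) - exp(-x)) - 3*exp(x + exp(x) - exp(-x)) + 4*exp(2*x + exp(x) - exp(-x)) + 4*exp(4*x + exp(x) - exp(-x)) + 3*exp(5*x + exp(x) - exp(-x)) + exp(6*x + exp(x) - exp(-x)))*exp(-3*x)/2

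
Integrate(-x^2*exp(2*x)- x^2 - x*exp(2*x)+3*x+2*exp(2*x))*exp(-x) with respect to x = 2*(-x^2 + x + 1)*sinh(x) + C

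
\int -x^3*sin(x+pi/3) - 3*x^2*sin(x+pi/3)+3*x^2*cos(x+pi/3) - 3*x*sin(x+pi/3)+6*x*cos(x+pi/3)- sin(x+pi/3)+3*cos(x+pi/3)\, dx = (x + 1)^3*cos(x + pi/3) + C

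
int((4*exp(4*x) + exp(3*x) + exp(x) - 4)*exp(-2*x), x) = 8*sinh(x)^2 + 2*sinh(x) + C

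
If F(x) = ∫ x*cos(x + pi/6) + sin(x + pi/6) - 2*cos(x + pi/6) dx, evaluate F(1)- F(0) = 1 - sin(pi/6 + 1)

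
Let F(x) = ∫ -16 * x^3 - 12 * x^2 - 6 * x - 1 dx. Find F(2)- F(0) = -110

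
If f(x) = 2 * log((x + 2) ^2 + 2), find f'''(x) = (8*x^3 + 48*x^2 + 48*x - 32)/(x^6 + 12*x^5 + 66*x^4 + 208*x^3 + 396*x^2 + 432*x + 216)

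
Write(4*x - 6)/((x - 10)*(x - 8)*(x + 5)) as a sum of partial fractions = -2/(15*(x + 5)) - 1/(x - 8) + 17/(15*(x - 10))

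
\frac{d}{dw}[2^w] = 2^w*log(2)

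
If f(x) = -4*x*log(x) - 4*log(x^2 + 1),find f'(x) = (-4*x^2*log(x) - 4*x^2 - 8*x - 4*log(x) - 4)/(x^2 + 1)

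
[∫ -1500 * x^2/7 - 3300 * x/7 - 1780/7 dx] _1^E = -4*(6 + 5*E)^3/7 + 20*E/7 + 6*(6 + 5*E)^2/7 + 654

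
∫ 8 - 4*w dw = -2*w^2 + 8*w + C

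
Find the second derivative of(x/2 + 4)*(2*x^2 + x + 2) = 6*x + 17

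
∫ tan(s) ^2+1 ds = tan(s) + C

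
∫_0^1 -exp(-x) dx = -1 + exp(-1)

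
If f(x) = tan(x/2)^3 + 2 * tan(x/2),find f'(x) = 3*tan(x/2)^4/2 + 5*tan(x/2)^2/2 + 1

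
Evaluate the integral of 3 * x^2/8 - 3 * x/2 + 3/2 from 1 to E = (-1 + E/2)^3 + 1/8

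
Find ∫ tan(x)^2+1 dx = tan(x) + C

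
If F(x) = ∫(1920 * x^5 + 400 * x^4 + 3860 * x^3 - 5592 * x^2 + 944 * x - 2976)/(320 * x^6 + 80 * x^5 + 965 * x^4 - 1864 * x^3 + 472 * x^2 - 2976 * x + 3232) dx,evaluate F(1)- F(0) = -log(1010/49) + log(1145/784)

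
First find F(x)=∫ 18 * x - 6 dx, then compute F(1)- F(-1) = -12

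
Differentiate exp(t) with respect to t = exp(t)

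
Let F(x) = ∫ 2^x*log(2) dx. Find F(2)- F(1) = 2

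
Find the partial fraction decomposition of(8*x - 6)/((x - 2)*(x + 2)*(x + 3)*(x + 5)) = 23/(21*(x + 5)) - 3/(x + 3) + 11/(6*(x + 2)) + 1/(14*(x - 2))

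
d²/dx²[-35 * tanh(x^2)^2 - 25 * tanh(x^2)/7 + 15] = -840*x^2*(1 - 1/cosh(x^2)^2)^2 + 200*x^2*sinh(x^2)/(7*cosh(x^2)^3) + 840*x^2 - 1120*x^2/cosh(x^2)^2 - 140*sinh(x^2)/cosh(x^2)^3 - 50/(7*cosh(x^2)^2)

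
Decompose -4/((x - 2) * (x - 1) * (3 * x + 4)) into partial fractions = -18/(35*(3*x + 4)) + 4/(7*(x - 1)) - 2/(5*(x - 2))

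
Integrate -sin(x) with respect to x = cos(x) + C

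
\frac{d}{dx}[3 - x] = -1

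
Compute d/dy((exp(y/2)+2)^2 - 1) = 2*exp(y/2) + exp(y)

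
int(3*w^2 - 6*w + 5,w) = w^3 - 3*w^2 + 5*w + C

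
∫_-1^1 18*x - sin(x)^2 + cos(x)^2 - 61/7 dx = -122/7 + sin(2)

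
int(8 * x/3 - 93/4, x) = 4*x^2/3 - 93*x/4 + C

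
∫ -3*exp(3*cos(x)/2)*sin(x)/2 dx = exp(3*cos(x)/2) + C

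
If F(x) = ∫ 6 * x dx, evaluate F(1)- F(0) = 3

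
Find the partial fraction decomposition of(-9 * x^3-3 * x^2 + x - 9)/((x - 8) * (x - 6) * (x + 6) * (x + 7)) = -2924/(195*(x + 7)) + 607/(56*(x + 6)) + 685/(104*(x - 6)) - 4801/(420*(x - 8))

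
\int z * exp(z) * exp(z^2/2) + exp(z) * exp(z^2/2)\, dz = exp(z*(z + 2)/2) + C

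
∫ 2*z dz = z^2 + C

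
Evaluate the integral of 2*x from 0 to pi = pi^2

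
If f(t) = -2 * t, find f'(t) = -2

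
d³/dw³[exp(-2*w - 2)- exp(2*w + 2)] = (-8*exp(4*w + 4) - 8)*exp(-2*w - 2)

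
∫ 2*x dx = x^2 + C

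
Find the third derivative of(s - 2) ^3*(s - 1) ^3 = 120*s^3 - 540*s^2 + 792*s - 378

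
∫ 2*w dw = w^2 + C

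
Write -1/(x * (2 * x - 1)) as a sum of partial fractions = -2/(2*x - 1) + 1/x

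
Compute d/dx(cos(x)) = -sin(x)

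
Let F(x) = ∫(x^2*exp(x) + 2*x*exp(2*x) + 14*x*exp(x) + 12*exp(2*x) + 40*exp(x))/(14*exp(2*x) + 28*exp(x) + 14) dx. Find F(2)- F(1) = -41*E/(14*(1 + E)) + 4*exp(2)/(1 + exp(2))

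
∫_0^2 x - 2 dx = -2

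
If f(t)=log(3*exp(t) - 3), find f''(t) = -exp(t)/(exp(2*t) - 2*exp(t) + 1)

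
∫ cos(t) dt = sin(t) + C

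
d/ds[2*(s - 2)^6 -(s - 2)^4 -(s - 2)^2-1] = 12*s^5 - 120*s^4 + 476*s^3 - 936*s^2 + 910*s - 348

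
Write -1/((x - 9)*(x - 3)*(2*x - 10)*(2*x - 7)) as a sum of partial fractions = -4/(33*(2*x - 7)) + 1/(24*(x - 3)) + 1/(48*(x - 5)) - 1/(528*(x - 9))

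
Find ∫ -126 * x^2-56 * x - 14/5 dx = -42*x^3 - 28*x^2 - 14*x/5 + C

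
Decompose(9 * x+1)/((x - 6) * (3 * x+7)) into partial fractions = 12/(5*(3*x + 7)) + 11/(5*(x - 6))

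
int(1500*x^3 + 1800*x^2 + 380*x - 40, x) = 375*x^4 + 600*x^3 + 190*x^2 - 40*x + C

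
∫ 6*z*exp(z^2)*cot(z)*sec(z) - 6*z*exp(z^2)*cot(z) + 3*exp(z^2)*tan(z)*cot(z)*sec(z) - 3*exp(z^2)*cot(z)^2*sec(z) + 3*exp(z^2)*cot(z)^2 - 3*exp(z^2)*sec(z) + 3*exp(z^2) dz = 3*(sec(z) - 1)*exp(z^2)*cot(z) + C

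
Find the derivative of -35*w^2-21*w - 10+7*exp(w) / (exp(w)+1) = (-70*w*exp(2*w) - 140*w*exp(w) - 70*w - 21*exp(2*w) - 35*exp(w) - 21)/(exp(2*w) + 2*exp(w) + 1)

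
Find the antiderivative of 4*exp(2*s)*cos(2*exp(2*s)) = sin(2*exp(2*s)) + C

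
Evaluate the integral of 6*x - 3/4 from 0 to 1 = 9/4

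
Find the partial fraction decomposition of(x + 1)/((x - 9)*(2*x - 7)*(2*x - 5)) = 7/(26*(2*x - 5)) - 9/(22*(2*x - 7)) + 10/(143*(x - 9))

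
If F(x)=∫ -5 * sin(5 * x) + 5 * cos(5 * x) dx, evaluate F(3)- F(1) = cos(15) - cos(5) + sin(15) - sin(5)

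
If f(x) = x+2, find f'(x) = 1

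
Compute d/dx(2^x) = 2^x*log(2)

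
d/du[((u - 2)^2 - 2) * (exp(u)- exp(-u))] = (u^2*exp(2*u) + u^2 - 2*u*exp(2*u) - 6*u - 2*exp(2*u) + 6)*exp(-u)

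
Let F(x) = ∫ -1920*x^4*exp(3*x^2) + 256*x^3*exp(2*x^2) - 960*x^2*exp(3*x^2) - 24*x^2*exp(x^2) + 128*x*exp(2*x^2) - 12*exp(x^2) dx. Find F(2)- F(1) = -2560*exp(12) - 24*exp(4) - 64*exp(2) + 12*E + 320*exp(3) + 256*exp(8)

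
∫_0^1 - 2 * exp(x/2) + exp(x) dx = -1 + (-2 + exp(1/2))^2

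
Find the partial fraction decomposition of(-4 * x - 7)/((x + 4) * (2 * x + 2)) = -3/(2*(x + 4)) - 1/(2*(x + 1))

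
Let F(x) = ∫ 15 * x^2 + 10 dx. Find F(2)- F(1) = 45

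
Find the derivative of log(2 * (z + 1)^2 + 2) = (2*z + 2)/(z^2 + 2*z + 2)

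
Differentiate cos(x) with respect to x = -sin(x)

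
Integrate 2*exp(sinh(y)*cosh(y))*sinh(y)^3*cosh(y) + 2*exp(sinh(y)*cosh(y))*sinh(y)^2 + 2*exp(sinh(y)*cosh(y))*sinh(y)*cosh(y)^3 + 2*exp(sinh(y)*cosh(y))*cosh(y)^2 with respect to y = exp(sinh(2*y)/2)*sinh(2*y) + C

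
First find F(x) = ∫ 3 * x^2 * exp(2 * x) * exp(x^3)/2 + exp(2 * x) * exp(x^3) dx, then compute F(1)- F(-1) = -exp(-3)/2 + exp(3)/2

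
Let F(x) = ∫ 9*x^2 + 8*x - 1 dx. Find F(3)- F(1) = 108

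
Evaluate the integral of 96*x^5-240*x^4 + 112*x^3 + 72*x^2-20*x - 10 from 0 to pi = -2*pi + 1 + 2*pi^2 + (-2*pi - 1 + 2*pi^2)^2 + 2*(-2*pi - 1 + 2*pi^2)^3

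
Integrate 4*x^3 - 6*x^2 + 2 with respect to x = x^4 - 2*x^3 + 2*x + C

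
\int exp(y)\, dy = exp(y) + C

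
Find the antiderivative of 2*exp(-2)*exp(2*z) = exp(2*z - 2) + C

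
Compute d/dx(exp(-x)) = -exp(-x)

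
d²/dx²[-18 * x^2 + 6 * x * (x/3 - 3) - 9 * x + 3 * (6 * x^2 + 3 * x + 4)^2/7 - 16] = 1296*x^2/7 + 648*x/7 + 118/7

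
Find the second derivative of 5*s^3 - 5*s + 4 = 30*s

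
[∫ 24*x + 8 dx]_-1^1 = 16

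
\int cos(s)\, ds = sin(s) + C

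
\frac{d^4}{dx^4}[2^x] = 2^x*log(2)^4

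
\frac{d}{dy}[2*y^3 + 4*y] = 6*y^2 + 4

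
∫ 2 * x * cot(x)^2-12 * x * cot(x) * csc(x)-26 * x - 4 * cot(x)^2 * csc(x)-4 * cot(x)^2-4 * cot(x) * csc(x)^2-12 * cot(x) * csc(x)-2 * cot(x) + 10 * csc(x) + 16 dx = 2*(-x + csc(x) + 2)*(7*x + cot(x) + csc(x) + 4) + C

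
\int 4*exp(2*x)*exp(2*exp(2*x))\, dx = exp(2*exp(2*x)) + C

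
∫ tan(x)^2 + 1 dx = tan(x) + C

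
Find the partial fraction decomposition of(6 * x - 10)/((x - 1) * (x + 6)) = 46/(7*(x + 6)) - 4/(7*(x - 1))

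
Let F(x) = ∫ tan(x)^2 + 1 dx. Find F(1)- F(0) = tan(1)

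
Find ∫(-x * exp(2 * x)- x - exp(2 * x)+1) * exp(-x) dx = -x*exp(x) + x*exp(-x) + C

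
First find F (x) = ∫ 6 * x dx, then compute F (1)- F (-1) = 0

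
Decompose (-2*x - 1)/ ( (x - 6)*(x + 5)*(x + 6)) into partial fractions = 11/(12*(x + 6)) - 9/(11*(x + 5)) - 13/(132*(x - 6))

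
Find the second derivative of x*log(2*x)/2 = 1/(2*x)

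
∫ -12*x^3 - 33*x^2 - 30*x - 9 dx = -3*x^4 - 11*x^3 - 15*x^2 - 9*x + C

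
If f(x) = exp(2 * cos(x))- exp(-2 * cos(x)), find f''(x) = 2*(2*exp(4*cos(x))*sin(x)^2 - exp(4*cos(x))*cos(x) - 2*sin(x)^2 - cos(x))*exp(-2*cos(x))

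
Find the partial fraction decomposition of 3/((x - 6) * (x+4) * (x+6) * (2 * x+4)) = -1/(64*(x + 6)) + 3/(80*(x + 4)) - 3/(128*(x + 2)) + 1/(640*(x - 6))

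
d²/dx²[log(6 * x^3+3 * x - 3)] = (-12*x^4 - 12*x - 1)/(4*x^6 + 4*x^4 - 4*x^3 + x^2 - 2*x + 1)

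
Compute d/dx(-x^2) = -2*x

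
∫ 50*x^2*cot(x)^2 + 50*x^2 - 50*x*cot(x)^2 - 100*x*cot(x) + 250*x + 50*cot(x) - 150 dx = -50*x*(x - 1)*(cot(x) - 3) + C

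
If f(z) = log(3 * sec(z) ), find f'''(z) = 2*sin(z)/cos(z)^3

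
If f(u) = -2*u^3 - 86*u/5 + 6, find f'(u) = -6*u^2 - 86/5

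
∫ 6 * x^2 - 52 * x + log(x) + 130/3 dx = x*(6*x^2 - 78*x + 3*log(x) + 127)/3 + C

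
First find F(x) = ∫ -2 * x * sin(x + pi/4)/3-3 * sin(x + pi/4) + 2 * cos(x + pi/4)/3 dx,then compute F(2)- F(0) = 13*cos(pi/4 + 2)/3 - 3*sqrt(2)/2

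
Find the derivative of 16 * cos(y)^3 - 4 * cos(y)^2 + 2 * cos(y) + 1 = 2*(24*sin(y)^2 + 4*cos(y) - 25)*sin(y)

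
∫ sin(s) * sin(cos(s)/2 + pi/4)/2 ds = cos(cos(s)/2 + pi/4) + C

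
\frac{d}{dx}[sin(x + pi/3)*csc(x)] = -sqrt(3)/(2*sin(x)^2)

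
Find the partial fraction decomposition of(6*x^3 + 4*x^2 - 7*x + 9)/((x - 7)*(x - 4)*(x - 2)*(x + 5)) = 101/(126*(x + 5)) + 59/(70*(x - 2)) - 143/(18*(x - 4)) + 123/(10*(x - 7))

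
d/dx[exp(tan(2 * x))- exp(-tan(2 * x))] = 2*(exp(2*tan(2*x)) + 1)*exp(-tan(2*x))/cos(2*x)^2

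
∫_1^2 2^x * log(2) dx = 2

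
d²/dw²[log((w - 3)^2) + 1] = -2/(w^2 - 6*w + 9)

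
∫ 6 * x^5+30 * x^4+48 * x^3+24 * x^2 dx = x^6 + 6*x^5 + 12*x^4 + 8*x^3 + C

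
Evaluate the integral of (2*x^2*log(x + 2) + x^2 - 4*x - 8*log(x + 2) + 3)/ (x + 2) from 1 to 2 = -log(4)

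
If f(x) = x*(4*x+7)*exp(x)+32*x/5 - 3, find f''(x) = 4*x^2*exp(x) + 23*x*exp(x) + 22*exp(x)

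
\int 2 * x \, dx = x^2 + C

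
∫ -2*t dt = -t^2 + C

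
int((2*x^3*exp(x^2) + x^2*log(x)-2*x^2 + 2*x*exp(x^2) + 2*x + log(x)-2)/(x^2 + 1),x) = x*log(x) - 3*x + exp(x^2) + log(x^2 + 1) + C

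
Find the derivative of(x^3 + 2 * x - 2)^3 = 9*x^8 + 42*x^6 - 36*x^5 + 60*x^4 - 96*x^3 + 60*x^2 - 48*x + 24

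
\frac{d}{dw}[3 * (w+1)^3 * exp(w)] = 3*w^3*exp(w) + 18*w^2*exp(w) + 27*w*exp(w) + 12*exp(w)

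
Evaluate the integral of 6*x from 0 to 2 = 12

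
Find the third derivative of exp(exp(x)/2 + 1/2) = exp(x + exp(x)/2 + 1/2)/2 + 3*exp(2*x + exp(x)/2 + 1/2)/4 + exp(3*x + exp(x)/2 + 1/2)/8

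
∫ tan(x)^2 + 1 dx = tan(x) + C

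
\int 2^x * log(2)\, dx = 2^x + C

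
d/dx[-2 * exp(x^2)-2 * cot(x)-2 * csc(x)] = -4*x*exp(x^2) + 2*cos(x)/sin(x)^2 + 2/sin(x)^2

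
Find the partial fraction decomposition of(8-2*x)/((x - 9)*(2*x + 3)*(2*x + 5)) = 13/(23*(2*x + 5)) - 11/(21*(2*x + 3)) - 10/(483*(x - 9))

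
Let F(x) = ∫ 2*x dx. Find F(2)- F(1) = 3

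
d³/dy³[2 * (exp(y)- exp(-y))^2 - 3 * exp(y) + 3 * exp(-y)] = (16*exp(4*y) - 3*exp(3*y) - 3*exp(y) - 16)*exp(-2*y)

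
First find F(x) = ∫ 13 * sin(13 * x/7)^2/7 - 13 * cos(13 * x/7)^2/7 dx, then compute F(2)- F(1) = -sin(52/7)/2 + sin(26/7)/2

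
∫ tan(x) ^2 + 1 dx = tan(x) + C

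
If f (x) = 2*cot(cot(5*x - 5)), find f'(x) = 10/(sin(5*x - 5)^2*sin(1/tan(5*x - 5))^2)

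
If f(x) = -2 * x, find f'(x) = -2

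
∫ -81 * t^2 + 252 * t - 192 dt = -27*t^3 + 126*t^2 - 192*t + C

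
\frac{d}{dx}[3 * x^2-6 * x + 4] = 6*x - 6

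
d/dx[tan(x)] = cos(x)^(-2)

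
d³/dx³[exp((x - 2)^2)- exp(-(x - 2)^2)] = (8*x^3*exp(2*x^2 - 8*x + 8) + 8*x^3 - 48*x^2*exp(2*x^2 - 8*x + 8) - 48*x^2 + 108*x*exp(2*x^2 - 8*x + 8) + 84*x - 88*exp(2*x^2 - 8*x + 8) - 40)*exp(-x^2 + 4*x - 4)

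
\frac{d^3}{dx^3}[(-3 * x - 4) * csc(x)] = (-3*x*cos(x)/sin(x) + 18*x*cos(x)/sin(x)^3 + 9 - 4*cos(x)/sin(x) - 18/sin(x)^2 + 24*cos(x)/sin(x)^3)/sin(x)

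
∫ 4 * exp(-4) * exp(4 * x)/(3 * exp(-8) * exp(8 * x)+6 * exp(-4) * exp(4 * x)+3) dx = (-11*exp(4*x - 4) - 12)/(3*(exp(4*x - 4) + 1)) + C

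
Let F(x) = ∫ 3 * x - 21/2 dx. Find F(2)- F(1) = -6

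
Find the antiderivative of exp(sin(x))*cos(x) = exp(sin(x)) + C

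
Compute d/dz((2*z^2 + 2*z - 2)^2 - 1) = 16*z^3 + 24*z^2 - 8*z - 8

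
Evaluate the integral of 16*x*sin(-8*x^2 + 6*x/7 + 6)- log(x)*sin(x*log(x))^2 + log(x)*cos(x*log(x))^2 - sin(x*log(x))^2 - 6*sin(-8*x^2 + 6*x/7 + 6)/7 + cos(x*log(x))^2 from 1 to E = -cos(8/7) + sin(2*E)/2 + cos(-8*exp(2) + 6*E/7 + 6)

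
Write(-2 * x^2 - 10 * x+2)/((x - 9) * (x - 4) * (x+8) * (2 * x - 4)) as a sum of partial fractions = 23/(2040*(x + 8)) - 13/(140*(x - 2)) + 7/(24*(x - 4)) - 25/(119*(x - 9))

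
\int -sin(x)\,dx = cos(x) + C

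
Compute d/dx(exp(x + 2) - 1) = exp(x + 2)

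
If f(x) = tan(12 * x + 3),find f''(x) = 288*tan(12*x + 3)^3 + 288*tan(12*x + 3)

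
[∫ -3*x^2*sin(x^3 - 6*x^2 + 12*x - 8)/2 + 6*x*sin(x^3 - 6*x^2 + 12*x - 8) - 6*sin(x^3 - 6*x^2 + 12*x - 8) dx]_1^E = -cos(1)/2 + cos((-2 + E)^3)/2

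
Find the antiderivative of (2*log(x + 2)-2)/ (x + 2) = (log(x + 2) - 2)*log(x + 2) + C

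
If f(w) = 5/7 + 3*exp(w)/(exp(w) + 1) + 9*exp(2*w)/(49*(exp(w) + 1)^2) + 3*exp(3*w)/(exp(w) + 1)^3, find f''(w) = (-606*exp(4*w) + 1194*exp(3*w) + 183*exp(2*w) + 147*exp(w))/(49*exp(5*w) + 245*exp(4*w) + 490*exp(3*w) + 490*exp(2*w) + 245*exp(w) + 49)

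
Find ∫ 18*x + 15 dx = 9*x^2 + 15*x + C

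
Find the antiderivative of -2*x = -x^2 + C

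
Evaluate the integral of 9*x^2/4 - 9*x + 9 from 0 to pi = 3*(-2 + pi)^3/4 + 6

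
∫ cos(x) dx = sin(x) + C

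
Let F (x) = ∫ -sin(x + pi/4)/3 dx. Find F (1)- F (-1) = -sqrt(2)*sin(1)/3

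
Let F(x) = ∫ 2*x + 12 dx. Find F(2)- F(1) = 15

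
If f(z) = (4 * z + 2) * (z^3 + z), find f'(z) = 16*z^3 + 6*z^2 + 8*z + 2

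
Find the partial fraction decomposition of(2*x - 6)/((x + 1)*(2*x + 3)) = 18/(2*x + 3) - 8/(x + 1)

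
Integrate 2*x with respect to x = x^2 + C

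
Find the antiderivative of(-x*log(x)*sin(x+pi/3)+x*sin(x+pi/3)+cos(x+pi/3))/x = (log(x) - 1)*cos(x + pi/3) + C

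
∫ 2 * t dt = t^2 + C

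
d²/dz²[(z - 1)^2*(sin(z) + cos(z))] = -z^2*sin(z) - z^2*cos(z) - 2*z*sin(z) + 6*z*cos(z) + 5*sin(z) - 3*cos(z)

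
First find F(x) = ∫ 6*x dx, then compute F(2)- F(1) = 9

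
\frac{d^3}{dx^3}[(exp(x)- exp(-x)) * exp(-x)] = 8*exp(-2*x)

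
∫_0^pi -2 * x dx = -pi^2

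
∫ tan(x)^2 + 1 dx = tan(x) + C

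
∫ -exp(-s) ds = exp(-s) + C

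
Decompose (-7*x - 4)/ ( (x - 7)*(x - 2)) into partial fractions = 18/(5*(x - 2)) - 53/(5*(x - 7))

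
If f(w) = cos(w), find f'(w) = -sin(w)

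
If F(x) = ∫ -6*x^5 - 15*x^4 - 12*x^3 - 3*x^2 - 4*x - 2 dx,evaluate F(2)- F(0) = -228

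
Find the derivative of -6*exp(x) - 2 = -6*exp(x)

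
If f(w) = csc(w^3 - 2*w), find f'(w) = 2*(2 - 3*w^2)*cos(w*(w^2 - 2))/(1 - cos(2*w*(w^2 - 2)))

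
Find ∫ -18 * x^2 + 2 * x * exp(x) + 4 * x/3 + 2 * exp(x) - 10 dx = 2*x*(-9*x^2 + x + 3*exp(x) - 15)/3 + C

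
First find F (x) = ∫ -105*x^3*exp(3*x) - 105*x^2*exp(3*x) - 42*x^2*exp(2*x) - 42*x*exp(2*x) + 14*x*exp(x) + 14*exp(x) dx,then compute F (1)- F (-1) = -35*exp(3) - 21*exp(2) - 35*exp(-3) + 21*exp(-2) + 14*exp(-1) + 14*E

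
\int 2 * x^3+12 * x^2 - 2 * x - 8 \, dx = x^4/2 + 4*x^3 - x^2 - 8*x + C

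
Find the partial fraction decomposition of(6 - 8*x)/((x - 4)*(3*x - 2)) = -1/(5*(3*x - 2)) - 13/(5*(x - 4))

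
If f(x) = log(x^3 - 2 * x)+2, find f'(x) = (3*x^2 - 2)/(x^3 - 2*x)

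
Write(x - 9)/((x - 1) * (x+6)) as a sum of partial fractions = 15/(7*(x + 6)) - 8/(7*(x - 1))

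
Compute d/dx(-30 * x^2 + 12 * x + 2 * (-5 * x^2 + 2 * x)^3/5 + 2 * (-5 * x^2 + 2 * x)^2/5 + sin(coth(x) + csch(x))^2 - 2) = -300*x^5 + 300*x^4 - 56*x^3 - 72*x^2/5 - 284*x/5 - sin(2*(coth(x) + csch(x)))*cosh(x)/sinh(x)^2 - sin(2*(coth(x) + csch(x)))/sinh(x)^2 + 12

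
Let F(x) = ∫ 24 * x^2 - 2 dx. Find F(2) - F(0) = 60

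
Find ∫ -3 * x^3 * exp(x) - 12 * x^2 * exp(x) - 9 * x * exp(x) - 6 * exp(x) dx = 3*(-x^3 - x^2 - x - 1)*exp(x) + C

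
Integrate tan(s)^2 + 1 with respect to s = tan(s) + C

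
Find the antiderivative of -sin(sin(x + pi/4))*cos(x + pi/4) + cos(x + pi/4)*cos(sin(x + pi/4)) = sin(sin(x + pi/4)) + cos(sin(x + pi/4)) + C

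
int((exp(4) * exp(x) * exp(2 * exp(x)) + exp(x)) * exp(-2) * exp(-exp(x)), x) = 2*sinh(exp(x) + 2) + C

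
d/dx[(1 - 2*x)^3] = -24*x^2 + 24*x - 6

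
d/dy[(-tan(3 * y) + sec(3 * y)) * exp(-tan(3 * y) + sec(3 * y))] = 3*(sqrt(2)*sin(3*y)*cos(3*y + pi/4) + sin(3*y) - sqrt(2)*cos(3*y + pi/4) - 1)*exp(-tan(3*y) + sec(3*y))/cos(3*y)^3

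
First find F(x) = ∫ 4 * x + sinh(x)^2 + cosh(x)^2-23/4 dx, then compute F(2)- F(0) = -7/2 + sinh(4)/2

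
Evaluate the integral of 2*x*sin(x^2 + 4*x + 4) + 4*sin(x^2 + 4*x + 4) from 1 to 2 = cos(9) - cos(16)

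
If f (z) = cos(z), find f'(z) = -sin(z)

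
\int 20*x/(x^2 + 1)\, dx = 10*log(x^2 + 1) + C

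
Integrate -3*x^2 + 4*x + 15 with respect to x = -x^3 + 2*x^2 + 15*x + C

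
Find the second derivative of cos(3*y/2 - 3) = -9*cos(3*y/2 - 3)/4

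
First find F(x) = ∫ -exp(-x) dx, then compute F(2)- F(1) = -exp(-1) + exp(-2)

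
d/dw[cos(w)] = -sin(w)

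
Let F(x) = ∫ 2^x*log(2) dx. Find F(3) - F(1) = 6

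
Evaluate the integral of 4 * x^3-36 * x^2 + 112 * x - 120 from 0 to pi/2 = -100 + (1 + (-3 + pi/2)^2)^2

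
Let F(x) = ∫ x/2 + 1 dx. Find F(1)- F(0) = 5/4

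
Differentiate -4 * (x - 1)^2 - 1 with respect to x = 8 - 8*x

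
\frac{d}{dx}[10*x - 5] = 10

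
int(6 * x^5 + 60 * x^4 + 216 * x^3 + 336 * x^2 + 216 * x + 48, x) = x^6 + 12*x^5 + 54*x^4 + 112*x^3 + 108*x^2 + 48*x + C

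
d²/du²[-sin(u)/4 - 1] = sin(u)/4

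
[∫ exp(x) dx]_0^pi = -1 + exp(pi)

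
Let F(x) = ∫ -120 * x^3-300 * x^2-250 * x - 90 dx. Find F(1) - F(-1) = -380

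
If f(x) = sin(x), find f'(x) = cos(x)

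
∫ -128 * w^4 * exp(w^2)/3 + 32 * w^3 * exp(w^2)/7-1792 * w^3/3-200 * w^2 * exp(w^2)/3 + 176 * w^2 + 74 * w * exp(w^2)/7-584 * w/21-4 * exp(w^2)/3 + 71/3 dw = -(7*w + exp(w^2) - 2)*(448*w^3 - 48*w^2 + 28*w - 63)/21 + C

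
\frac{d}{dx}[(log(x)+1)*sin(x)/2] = (x*log(x)*cos(x) + x*cos(x) + sin(x))/(2*x)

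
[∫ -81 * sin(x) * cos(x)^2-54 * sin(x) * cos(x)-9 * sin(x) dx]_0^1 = -64 + (1 + 3*cos(1))^3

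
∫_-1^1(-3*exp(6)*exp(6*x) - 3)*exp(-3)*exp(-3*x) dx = -exp(6) + exp(-6)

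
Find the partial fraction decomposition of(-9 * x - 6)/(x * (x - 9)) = -29/(3*(x - 9)) + 2/(3*x)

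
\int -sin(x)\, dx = cos(x) + C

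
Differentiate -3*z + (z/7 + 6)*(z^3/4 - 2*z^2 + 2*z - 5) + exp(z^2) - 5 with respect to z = z^3/7 + 51*z^2/14 + 2*z*exp(z^2) - 164*z/7 + 58/7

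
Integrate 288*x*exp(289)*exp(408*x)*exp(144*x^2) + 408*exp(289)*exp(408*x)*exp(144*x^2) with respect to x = exp((12*x + 17)^2) + C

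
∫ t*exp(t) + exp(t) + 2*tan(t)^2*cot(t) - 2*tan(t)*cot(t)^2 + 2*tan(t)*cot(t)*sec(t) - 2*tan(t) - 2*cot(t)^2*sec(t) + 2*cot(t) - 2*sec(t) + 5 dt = t*exp(t) + 5*t + 2/sin(t) + C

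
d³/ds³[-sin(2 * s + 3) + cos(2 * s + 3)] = 8*sin(2*s + 3) + 8*cos(2*s + 3)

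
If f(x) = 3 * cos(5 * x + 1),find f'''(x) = 375*sin(5*x + 1)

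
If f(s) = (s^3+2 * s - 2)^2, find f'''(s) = 120*s^3 + 96*s - 24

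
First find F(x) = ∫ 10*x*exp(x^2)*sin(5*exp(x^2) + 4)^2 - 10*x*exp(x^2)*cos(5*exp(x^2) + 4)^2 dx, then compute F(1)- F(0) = sin(18)/2 - sin(8 + 10*E)/2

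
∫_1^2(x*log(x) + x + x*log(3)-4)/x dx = -2*log(6) + 3*log(3)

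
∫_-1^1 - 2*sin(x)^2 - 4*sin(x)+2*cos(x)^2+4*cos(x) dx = 4*(cos(1) + 2)*sin(1)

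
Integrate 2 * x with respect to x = x^2 + C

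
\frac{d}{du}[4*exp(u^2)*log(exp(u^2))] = 8*u^3*exp(u^2) + 8*u*exp(u^2)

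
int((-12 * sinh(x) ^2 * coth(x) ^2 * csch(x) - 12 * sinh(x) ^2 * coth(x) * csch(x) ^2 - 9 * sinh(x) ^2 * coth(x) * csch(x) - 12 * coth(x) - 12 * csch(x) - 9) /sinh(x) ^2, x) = 3*(2*(cosh(x) + 1)^2 + 3*(cosh(x) + 1)*sinh(x))/sinh(x)^2 + C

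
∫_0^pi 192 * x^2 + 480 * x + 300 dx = -125 + (5 + 4*pi)^3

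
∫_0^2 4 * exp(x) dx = -4 + 4*exp(2)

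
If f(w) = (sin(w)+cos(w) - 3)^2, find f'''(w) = -8*cos(2*w) + 6*sqrt(2)*cos(w + pi/4)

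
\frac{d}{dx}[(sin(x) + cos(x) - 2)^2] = 2*cos(2*x) - 4*sqrt(2)*cos(x + pi/4)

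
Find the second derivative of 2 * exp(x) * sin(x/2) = (3*sin(x/2)/2 + 2*cos(x/2))*exp(x)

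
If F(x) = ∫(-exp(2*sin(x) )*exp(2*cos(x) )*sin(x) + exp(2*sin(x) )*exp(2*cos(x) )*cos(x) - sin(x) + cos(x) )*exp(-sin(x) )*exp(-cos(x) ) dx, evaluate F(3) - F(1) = -exp(cos(1) + sin(1)) - exp(-sin(3) - cos(3)) + exp(-sin(1) - cos(1)) + exp(cos(3) + sin(3))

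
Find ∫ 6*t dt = 3*t^2 + C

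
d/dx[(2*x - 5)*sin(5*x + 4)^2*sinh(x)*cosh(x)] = 2*x*sin(5*x + 4)^2*cosh(2*x) + 5*x*sin(10*x + 8)*sinh(2*x) + sin(5*x + 4)^2*sinh(2*x) - 5*sin(5*x + 4)^2*cosh(2*x) - 25*sin(10*x + 8)*sinh(2*x)/2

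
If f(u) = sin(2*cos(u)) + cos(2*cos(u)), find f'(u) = 2*sin(u)*sin(2*cos(u)) - 2*sin(u)*cos(2*cos(u))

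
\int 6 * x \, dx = 3*x^2 + C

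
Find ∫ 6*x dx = 3*x^2 + C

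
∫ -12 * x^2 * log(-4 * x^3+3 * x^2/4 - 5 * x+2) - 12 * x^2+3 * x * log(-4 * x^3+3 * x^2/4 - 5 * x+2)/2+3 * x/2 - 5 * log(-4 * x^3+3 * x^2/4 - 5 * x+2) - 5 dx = (-16*x^3 + 3*x^2 - 20*x + 8)*log(-4*x^3 + 3*x^2/4 - 5*x + 2)/4 + C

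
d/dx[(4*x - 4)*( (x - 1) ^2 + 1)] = 12*x^2 - 24*x + 16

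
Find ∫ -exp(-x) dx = exp(-x) + C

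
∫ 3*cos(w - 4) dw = 3*sin(w - 4) + C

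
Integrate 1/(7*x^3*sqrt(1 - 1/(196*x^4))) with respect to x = -acsc(14*x^2) + C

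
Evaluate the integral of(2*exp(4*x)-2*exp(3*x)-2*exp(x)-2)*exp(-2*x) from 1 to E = -(-1 - exp(-1) + E)^2 + (-1 - exp(-E) + exp(E))^2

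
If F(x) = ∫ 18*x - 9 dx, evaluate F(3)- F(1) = 54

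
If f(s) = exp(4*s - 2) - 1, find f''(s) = 16*exp(4*s - 2)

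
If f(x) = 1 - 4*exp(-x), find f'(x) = 4*exp(-x)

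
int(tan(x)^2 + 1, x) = tan(x) + C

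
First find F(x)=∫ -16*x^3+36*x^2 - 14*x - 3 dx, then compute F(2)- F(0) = -2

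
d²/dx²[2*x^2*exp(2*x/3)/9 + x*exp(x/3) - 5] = 8*x^2*exp(2*x/3)/81 + 16*x*exp(2*x/3)/27 + x*exp(x/3)/9 + 4*exp(2*x/3)/9 + 2*exp(x/3)/3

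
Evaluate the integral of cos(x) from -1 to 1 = 2*sin(1)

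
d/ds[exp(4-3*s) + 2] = -3*exp(4 - 3*s)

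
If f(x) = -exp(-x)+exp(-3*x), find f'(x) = (exp(2*x) - 3)*exp(-3*x)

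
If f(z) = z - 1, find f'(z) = 1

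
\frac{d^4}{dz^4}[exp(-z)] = exp(-z)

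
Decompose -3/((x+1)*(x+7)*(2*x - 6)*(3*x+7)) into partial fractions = -81/(1792*(3*x + 7)) + 1/(560*(x + 7)) + 1/(64*(x + 1)) - 3/(1280*(x - 3))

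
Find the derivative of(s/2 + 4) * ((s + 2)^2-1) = 3*s^2/2 + 12*s + 35/2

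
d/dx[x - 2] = 1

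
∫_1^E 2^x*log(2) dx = -2 + 2^E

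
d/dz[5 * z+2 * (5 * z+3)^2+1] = 100*z + 65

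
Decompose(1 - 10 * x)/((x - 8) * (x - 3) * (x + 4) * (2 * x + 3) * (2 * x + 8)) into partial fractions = 128/(4275*(2*x + 3)) - 6583/(352800*(x + 4)) - 41/(840*(x + 4)^2) + 29/(4410*(x - 3)) - 79/(27360*(x - 8))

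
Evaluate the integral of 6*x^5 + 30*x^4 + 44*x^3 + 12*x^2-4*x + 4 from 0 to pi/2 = -(-pi - pi^2/4)^2 + pi^2/2 + 2*pi - (-pi - pi^2/4)^3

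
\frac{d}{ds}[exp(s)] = exp(s)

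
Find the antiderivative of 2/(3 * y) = 2*log(y)/3 + C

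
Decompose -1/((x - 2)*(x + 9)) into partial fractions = 1/(11*(x + 9)) - 1/(11*(x - 2))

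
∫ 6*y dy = 3*y^2 + C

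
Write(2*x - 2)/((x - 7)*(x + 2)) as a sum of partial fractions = 2/(3*(x + 2)) + 4/(3*(x - 7))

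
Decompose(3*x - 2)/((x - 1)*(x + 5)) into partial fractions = 17/(6*(x + 5)) + 1/(6*(x - 1))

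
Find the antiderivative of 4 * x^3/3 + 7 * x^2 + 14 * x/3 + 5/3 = x^4/3 + 7*x^3/3 + 7*x^2/3 + 5*x/3 + C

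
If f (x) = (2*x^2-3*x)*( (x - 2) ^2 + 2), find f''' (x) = 48*x - 66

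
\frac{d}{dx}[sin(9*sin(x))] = 9*cos(x)*cos(9*sin(x))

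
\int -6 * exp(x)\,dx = -6*exp(x) + C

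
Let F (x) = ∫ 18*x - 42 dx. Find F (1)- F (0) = -33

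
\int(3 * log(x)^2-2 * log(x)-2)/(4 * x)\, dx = (log(x)^2 - log(x) - 2)*log(x)/4 + C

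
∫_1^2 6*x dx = 9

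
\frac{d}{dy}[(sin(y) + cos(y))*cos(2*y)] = -6*sqrt(2)*sin(y)^2*cos(y + pi/4) - 5*sin(y) + cos(y)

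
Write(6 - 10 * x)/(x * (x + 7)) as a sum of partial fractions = -76/(7*(x + 7)) + 6/(7*x)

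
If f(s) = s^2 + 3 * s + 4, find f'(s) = 2*s + 3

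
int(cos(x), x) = sin(x) + C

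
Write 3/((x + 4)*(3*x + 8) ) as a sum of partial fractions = 9/(4*(3*x + 8)) - 3/(4*(x + 4))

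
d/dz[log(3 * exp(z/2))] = 1/2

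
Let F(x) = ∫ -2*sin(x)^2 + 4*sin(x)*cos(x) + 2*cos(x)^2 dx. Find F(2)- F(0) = 2*(cos(2) + sin(2))*sin(2)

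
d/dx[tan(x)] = cos(x)^(-2)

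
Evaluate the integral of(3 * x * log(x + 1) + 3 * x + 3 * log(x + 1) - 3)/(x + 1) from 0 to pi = (-3 + 3*pi)*log(1 + pi)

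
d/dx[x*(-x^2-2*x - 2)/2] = -3*x^2/2 - 2*x - 1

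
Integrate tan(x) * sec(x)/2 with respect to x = sec(x)/2 + C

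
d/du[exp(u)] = exp(u)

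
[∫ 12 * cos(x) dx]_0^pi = 0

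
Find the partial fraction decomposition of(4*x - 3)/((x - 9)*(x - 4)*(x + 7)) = -31/(176*(x + 7)) - 13/(55*(x - 4)) + 33/(80*(x - 9))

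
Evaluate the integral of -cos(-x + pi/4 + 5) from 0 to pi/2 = -sqrt(2)*cos(5)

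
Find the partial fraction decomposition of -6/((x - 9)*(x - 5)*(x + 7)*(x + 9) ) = 1/(84*(x + 9)) - 1/(64*(x + 7)) + 1/(112*(x - 5)) - 1/(192*(x - 9))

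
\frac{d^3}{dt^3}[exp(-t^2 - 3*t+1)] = (-8*t^3 - 36*t^2 - 42*t - 9)*exp(-t^2 - 3*t + 1)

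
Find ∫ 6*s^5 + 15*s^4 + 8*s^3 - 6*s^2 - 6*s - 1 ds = s^6 + 3*s^5 + 2*s^4 - 2*s^3 - 3*s^2 - s + C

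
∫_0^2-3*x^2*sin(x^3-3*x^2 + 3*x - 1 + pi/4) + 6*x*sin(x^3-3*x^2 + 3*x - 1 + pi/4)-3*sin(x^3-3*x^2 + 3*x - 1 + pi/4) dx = -sqrt(2)*sin(1)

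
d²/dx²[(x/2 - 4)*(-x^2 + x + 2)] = 9 - 3*x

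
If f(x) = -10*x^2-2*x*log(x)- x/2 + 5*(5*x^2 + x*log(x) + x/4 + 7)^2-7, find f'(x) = 500*x^3 + 150*x^2*log(x) + 175*x^2/2 + 10*x*log(x)^2 + 15*x*log(x) + 5465*x/8 + 68*log(x) + 85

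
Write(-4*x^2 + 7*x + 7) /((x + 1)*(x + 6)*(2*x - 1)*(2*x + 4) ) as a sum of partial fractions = 38/(195*(2*x - 1)) + 179/(520*(x + 6)) - 23/(40*(x + 2)) + 2/(15*(x + 1))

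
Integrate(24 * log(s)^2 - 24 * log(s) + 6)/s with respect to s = (2*log(s) - 1)^3 + C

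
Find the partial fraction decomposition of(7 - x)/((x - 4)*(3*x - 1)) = -20/(11*(3*x - 1)) + 3/(11*(x - 4))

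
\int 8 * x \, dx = 4*x^2 + C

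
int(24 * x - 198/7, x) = 12*x^2 - 198*x/7 + C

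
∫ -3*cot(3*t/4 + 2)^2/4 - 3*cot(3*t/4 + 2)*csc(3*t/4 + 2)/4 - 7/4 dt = -t + cot(3*t/4 + 2) + csc(3*t/4 + 2) + C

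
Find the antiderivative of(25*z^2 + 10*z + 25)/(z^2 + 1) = 25*z + 5*log(z^2 + 1) + C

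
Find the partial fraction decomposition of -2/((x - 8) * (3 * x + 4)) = 3/(14*(3*x + 4)) - 1/(14*(x - 8))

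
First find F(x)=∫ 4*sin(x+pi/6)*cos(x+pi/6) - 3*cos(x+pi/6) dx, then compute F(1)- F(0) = -3*sin(pi/6 + 1) - cos(pi/3 + 2) + 2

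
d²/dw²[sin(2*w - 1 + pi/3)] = -4*sin(2*w - 1 + pi/3)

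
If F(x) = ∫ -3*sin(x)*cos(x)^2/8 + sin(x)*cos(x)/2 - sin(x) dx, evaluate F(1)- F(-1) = 0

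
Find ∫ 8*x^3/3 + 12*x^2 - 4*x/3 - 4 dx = 2*x^4/3 + 4*x^3 - 2*x^2/3 - 4*x + C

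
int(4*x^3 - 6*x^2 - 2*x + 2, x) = x^4 - 2*x^3 - x^2 + 2*x + C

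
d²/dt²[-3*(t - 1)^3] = 18 - 18*t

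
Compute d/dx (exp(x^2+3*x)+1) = 2*x*exp(x^2 + 3*x) + 3*exp(x^2 + 3*x)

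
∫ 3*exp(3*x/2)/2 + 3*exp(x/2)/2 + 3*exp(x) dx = (exp(x/2) + 1)^3 + C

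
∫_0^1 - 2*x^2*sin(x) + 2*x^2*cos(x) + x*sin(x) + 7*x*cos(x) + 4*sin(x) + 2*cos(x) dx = 1 + 4*cos(1) + 4*sin(1)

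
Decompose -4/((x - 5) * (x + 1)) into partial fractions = 2/(3*(x + 1)) - 2/(3*(x - 5))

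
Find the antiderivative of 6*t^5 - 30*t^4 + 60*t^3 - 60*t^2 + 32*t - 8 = t^6 - 6*t^5 + 15*t^4 - 20*t^3 + 16*t^2 - 8*t + C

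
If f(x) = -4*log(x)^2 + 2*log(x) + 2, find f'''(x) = (28 - 16*log(x))/x^3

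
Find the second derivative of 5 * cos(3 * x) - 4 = -45*cos(3*x)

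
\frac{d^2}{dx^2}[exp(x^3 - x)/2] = 9*x^4*exp(x^3 - x)/2 - 3*x^2*exp(x^3 - x) + 3*x*exp(x^3 - x) + exp(x^3 - x)/2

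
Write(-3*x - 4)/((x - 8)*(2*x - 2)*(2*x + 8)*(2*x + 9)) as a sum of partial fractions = -19/(275*(2*x + 9)) + 1/(30*(x + 4)) + 1/(220*(x - 1)) - 1/(300*(x - 8))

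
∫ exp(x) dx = exp(x) + C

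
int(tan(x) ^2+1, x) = tan(x) + C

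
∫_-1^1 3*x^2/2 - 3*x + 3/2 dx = 4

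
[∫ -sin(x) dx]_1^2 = -cos(1) + cos(2)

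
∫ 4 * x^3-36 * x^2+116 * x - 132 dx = x^4 - 12*x^3 + 58*x^2 - 132*x + C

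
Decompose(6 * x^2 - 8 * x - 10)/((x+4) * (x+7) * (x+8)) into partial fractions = 219/(2*(x + 8)) - 340/(3*(x + 7)) + 59/(6*(x + 4))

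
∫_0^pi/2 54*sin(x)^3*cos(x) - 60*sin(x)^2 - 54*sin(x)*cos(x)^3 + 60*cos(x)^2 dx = 0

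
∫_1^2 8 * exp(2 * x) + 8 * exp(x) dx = -(2 + 2*E)^2 + (2 + 2*exp(2))^2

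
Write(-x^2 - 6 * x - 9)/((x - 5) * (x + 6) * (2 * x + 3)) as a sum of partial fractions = 1/(13*(2*x + 3)) - 1/(11*(x + 6)) - 64/(143*(x - 5))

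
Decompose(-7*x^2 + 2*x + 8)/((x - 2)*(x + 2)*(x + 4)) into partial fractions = -28/(3*(x + 4)) + 3/(x + 2) - 2/(3*(x - 2))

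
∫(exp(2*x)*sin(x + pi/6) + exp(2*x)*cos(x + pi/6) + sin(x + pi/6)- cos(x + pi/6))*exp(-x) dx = 2*sin(x + pi/6)*sinh(x) + C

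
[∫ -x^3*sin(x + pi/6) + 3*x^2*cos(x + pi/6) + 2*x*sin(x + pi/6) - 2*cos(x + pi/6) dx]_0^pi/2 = -pi^3/16 + pi/2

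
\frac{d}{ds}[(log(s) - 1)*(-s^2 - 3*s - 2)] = (-2*s^2*log(s) + s^2 - 3*s*log(s) - 2)/s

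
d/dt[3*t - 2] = 3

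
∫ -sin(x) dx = cos(x) + C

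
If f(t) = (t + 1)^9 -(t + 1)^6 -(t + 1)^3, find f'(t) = 9*t^8 + 72*t^7 + 252*t^6 + 498*t^5 + 600*t^4 + 444*t^3 + 189*t^2 + 36*t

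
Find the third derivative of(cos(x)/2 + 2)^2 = 2*(cos(x) + 1)*sin(x)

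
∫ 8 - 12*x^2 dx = -4*x^3 + 8*x + C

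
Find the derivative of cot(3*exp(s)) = -3*exp(s)/sin(3*exp(s))^2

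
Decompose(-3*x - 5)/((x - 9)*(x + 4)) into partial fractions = -7/(13*(x + 4)) - 32/(13*(x - 9))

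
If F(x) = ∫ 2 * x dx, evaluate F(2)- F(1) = 3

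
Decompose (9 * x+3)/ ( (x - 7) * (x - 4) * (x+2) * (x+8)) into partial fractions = 23/(360*(x + 8)) - 5/(108*(x + 2)) - 13/(72*(x - 4)) + 22/(135*(x - 7))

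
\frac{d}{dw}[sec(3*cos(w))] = -3*sin(w)*tan(3*cos(w))*sec(3*cos(w))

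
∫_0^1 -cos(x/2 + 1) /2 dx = -sin(3/2) + sin(1)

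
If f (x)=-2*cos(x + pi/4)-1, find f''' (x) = -2*sin(x + pi/4)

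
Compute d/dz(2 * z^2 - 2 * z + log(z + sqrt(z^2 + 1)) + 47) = (4*z^3 + 4*z^2*sqrt(z^2 + 1) - 2*z^2 - 2*z*sqrt(z^2 + 1) + 5*z + sqrt(z^2 + 1) - 2)/(z^2 + z*sqrt(z^2 + 1) + 1)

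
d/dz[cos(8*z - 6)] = -8*sin(8*z - 6)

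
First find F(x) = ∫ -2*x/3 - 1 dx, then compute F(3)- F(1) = -14/3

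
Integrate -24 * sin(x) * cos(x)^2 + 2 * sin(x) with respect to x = 4*cos(x) + 2*cos(3*x) + C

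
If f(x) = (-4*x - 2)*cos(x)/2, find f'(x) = 2*x*sin(x) + sin(x) - 2*cos(x)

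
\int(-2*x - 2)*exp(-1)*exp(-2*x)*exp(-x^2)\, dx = exp(-(x + 1)^2) + C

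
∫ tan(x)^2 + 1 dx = tan(x) + C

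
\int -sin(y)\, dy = cos(y) + C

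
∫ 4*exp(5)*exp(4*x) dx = exp(4*x + 5) + C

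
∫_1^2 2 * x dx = 3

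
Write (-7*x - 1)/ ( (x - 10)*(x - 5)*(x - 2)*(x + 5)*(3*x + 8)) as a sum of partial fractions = -1431/(85652*(3*x + 8)) + 17/(3675*(x + 5)) - 5/(784*(x - 2)) + 6/(575*(x - 5)) - 71/(22800*(x - 10))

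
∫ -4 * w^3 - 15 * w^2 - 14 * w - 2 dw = -w^4 - 5*w^3 - 7*w^2 - 2*w + C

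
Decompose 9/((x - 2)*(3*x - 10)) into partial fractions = 27/(4*(3*x - 10)) - 9/(4*(x - 2))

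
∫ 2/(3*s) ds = 2*log(s)/3 + C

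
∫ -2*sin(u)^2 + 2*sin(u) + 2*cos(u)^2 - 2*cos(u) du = (sqrt(2)*sin(u + pi/4) - 1)^2 + C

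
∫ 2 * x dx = x^2 + C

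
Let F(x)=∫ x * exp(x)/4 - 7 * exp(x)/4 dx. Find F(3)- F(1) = -5*exp(3)/4 + 7*E/4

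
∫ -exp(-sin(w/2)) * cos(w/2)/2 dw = exp(-sin(w/2)) + C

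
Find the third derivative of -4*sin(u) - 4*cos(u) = -4*sin(u) + 4*cos(u)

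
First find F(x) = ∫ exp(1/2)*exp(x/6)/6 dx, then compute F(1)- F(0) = -exp(1/2) + exp(2/3)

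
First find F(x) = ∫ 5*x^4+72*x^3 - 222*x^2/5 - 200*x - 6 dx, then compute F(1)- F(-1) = -198/5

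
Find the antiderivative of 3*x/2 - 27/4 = 3*x^2/4 - 27*x/4 + C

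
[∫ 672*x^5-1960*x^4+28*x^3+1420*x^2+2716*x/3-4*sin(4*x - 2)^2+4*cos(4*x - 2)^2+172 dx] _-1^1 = sin(4)/2 + sin(12)/2 + 1520/3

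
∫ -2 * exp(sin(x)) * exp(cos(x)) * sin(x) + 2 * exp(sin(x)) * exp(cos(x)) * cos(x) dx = 2*exp(sqrt(2)*sin(x + pi/4)) + C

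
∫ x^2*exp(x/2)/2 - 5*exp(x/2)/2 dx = ((x - 2)^2 - 1)*exp(x/2) + C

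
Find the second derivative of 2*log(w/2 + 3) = -2/(w^2 + 12*w + 36)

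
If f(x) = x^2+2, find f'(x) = 2*x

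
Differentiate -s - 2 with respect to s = -1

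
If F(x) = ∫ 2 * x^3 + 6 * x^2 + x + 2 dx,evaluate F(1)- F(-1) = 8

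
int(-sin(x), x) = cos(x) + C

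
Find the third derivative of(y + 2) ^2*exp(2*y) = 8*y^2*exp(2*y) + 56*y*exp(2*y) + 92*exp(2*y)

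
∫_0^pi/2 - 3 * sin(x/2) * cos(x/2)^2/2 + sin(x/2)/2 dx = -sqrt(2)/4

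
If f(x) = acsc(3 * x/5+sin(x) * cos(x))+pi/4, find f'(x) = (50*sin(x)^2 - 40)/(sqrt((36*x^2 + 60*x*sin(2*x) - 25*(1 - cos(2*x))^2 - 50*cos(2*x) - 50)/(36*x^2 + 60*x*sin(2*x) - 25*(1 - cos(2*x))^2 - 50*cos(2*x) + 50))*(3*x + 5*sin(2*x)/2)^2)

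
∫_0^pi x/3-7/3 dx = -4 + (-4 + pi/3)*(-1 + pi/2)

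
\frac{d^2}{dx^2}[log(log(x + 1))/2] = (-log(x + 1) - 1)/(2*x^2*log(x + 1)^2 + 4*x*log(x + 1)^2 + 2*log(x + 1)^2)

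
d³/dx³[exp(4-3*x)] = -27*exp(4 - 3*x)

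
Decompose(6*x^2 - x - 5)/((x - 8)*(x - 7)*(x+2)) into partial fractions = 7/(30*(x + 2)) - 94/(3*(x - 7)) + 371/(10*(x - 8))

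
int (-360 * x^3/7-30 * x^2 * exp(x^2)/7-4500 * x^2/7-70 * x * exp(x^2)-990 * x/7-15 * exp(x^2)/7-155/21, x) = -5*(3*x + 49)*(18*x^3 + 6*x^2 + x + 3*exp(x^2) - 6)/21 + C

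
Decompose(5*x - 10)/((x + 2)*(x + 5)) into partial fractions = 35/(3*(x + 5)) - 20/(3*(x + 2))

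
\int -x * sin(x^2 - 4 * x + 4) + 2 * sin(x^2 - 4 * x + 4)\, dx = cos((x - 2)^2)/2 + C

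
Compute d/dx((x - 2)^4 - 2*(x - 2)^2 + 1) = 4*x^3 - 24*x^2 + 44*x - 24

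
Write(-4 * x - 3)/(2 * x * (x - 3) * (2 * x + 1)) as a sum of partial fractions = -2/(7*(2*x + 1)) - 5/(14*(x - 3)) + 1/(2*x)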